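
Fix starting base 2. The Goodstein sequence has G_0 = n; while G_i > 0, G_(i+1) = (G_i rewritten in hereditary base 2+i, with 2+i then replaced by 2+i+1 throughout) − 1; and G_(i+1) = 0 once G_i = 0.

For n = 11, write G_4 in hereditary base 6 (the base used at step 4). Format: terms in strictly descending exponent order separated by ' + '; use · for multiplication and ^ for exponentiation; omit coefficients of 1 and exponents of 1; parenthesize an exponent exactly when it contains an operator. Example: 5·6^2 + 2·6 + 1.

G_0=11  [base 2] 2^(2 + 1) + 2 + 1  →[2↦3]→  3^(3 + 1) + 3 + 1 = 85  −1 ⇒ G_1=84
G_1=84  [base 3] 3^(3 + 1) + 3  →[3↦4]→  4^(4 + 1) + 4 = 1028  −1 ⇒ G_2=1027
G_2=1027  [base 4] 4^(4 + 1) + 3  →[4↦5]→  5^(5 + 1) + 3 = 15628  −1 ⇒ G_3=15627
G_3=15627  [base 5] 5^(5 + 1) + 2  →[5↦6]→  6^(6 + 1) + 2 = 279938  −1 ⇒ G_4=279937

6^(6 + 1) + 1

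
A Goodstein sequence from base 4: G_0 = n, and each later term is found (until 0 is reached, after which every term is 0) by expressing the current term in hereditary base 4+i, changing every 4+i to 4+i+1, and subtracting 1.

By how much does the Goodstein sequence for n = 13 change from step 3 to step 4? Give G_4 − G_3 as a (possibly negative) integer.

base 4: 13 = 3·4 + 1; at 5: 3·5 + 1 = 16; next = 15
base 5: 15 = 3·5; at 6: 3·6 = 18; next = 17
base 6: 17 = 2·6 + 5; at 7: 2·7 + 5 = 19; next = 18
base 7: 18 = 2·7 + 4; at 8: 2·8 + 4 = 20; next = 19

1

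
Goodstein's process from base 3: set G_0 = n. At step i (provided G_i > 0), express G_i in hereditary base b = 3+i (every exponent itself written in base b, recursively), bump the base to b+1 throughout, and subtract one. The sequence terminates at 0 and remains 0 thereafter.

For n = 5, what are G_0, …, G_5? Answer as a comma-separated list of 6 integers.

5, 5, 5, 5, 4, 3

G_0 = 5. HB_3(5) = 3 + 2. Bump = 6. G_1 = 5.
G_1 = 5. HB_4(5) = 4 + 1. Bump = 6. G_2 = 5.
G_2 = 5. HB_5(5) = 5. Bump = 6. G_3 = 5.
G_3 = 5. HB_6(5) = 5. Bump = 5. G_4 = 4.
G_4 = 4. HB_7(4) = 4. Bump = 4. G_5 = 3.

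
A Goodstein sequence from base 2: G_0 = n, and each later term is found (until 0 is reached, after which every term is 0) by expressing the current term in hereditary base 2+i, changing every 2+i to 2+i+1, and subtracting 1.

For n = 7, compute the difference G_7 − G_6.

7 —HB2→ 2^2 + 2 + 1 —bump→ 3^3 + 3 + 1 = 31 —(−1)→ 30
30 —HB3→ 3^3 + 3 —bump→ 4^4 + 4 = 260 —(−1)→ 259
259 —HB4→ 4^4 + 3 —bump→ 5^5 + 3 = 3128 —(−1)→ 3127
3127 —HB5→ 5^5 + 2 —bump→ 6^6 + 2 = 46658 —(−1)→ 46657
46657 —HB6→ 6^6 + 1 —bump→ 7^7 + 1 = 823544 —(−1)→ 823543
823543 —HB7→ 7^7 —bump→ 8^8 = 16777216 —(−1)→ 16777215
16777215 —HB8→ 7·8^7 + 7·8^6 + 7·8^5 + 7·8^4 + 7·8^3 + 7·8^2 + 7·8 + 7 —bump→ 7·9^7 + 7·9^6 + 7·9^5 + 7·9^4 + 7·9^3 + 7·9^2 + 7·9 + 7 = 37665880 —(−1)→ 37665879

20888664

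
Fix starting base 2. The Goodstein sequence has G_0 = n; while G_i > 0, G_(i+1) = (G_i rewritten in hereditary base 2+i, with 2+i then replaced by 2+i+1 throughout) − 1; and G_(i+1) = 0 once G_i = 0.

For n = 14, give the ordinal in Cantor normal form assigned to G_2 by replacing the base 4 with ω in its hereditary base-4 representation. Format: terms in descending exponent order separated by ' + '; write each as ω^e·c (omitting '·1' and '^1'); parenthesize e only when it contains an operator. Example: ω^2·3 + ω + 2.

(0) 14|_2 = 2^(2 + 1) + 2^2 + 2 ↦ 3^(3 + 1) + 3^3 + 3|_3 = 111 ⇒ 110
(1) 110|_3 = 3^(3 + 1) + 3^3 + 2 ↦ 4^(4 + 1) + 4^4 + 2|_4 = 1282 ⇒ 1281
(2) 1281|_4 = 4^(4 + 1) + 4^4 + 1 ↦ 5^(5 + 1) + 5^5 + 1|_5 = 18751 ⇒ 18750

ω^(ω + 1) + ω^ω + 1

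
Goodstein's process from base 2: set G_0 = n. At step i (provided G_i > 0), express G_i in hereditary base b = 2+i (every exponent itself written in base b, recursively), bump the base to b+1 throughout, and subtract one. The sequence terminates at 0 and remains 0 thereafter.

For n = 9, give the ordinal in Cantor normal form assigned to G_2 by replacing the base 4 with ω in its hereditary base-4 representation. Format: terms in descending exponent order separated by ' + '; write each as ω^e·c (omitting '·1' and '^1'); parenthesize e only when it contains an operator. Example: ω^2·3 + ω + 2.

9 —HB2→ 2^(2 + 1) + 1 —bump→ 3^(3 + 1) + 1 = 82 —(−1)→ 81
81 —HB3→ 3^(3 + 1) —bump→ 4^(4 + 1) = 1024 —(−1)→ 1023

ω^ω·3 + ω^3·3 + ω^2·3 + ω·3 + 3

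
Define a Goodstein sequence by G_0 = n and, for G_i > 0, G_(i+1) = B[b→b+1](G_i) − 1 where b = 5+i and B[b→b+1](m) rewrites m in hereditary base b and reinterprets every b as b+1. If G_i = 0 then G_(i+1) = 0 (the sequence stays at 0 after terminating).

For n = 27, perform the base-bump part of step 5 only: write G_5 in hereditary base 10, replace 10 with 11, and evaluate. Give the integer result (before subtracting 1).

G_0 = 27. HB_5(27) = 5^2 + 2. Bump = 38. G_1 = 37.
G_1 = 37. HB_6(37) = 6^2 + 1. Bump = 50. G_2 = 49.
G_2 = 49. HB_7(49) = 7^2. Bump = 64. G_3 = 63.
G_3 = 63. HB_8(63) = 7·8 + 7. Bump = 70. G_4 = 69.
G_4 = 69. HB_9(69) = 7·9 + 6. Bump = 76. G_5 = 75.
G_5 = 75. HB_10(75) = 7·10 + 5. Bump = 82. G_6 = 81.

82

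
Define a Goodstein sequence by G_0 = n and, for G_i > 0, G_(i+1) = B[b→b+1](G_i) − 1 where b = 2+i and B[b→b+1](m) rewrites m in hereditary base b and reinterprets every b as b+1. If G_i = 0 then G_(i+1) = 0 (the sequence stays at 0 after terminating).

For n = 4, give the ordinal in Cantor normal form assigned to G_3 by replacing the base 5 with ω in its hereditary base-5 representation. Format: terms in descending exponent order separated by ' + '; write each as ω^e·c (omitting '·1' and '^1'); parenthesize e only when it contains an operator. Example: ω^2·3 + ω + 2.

[0] 4 ≡ 2^2 (base 2). Lift 3: 27. −1: 26.
[1] 26 ≡ 2·3^2 + 2·3 + 2 (base 3). Lift 4: 42. −1: 41.
[2] 41 ≡ 2·4^2 + 2·4 + 1 (base 4). Lift 5: 61. −1: 60.

ω^2·2 + ω·2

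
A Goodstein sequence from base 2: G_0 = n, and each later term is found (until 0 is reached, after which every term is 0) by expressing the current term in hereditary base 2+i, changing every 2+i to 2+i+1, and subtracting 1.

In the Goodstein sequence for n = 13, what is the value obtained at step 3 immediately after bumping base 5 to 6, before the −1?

280712

13 —HB2→ 2^(2 + 1) + 2^2 + 1 —bump→ 3^(3 + 1) + 3^3 + 1 = 109 —(−1)→ 108
108 —HB3→ 3^(3 + 1) + 3^3 —bump→ 4^(4 + 1) + 4^4 = 1280 —(−1)→ 1279
1279 —HB4→ 4^(4 + 1) + 3·4^3 + 3·4^2 + 3·4 + 3 —bump→ 5^(5 + 1) + 3·5^3 + 3·5^2 + 3·5 + 3 = 16093 —(−1)→ 16092
16092 —HB5→ 5^(5 + 1) + 3·5^3 + 3·5^2 + 3·5 + 2 —bump→ 6^(6 + 1) + 3·6^3 + 3·6^2 + 3·6 + 2 = 280712 —(−1)→ 280711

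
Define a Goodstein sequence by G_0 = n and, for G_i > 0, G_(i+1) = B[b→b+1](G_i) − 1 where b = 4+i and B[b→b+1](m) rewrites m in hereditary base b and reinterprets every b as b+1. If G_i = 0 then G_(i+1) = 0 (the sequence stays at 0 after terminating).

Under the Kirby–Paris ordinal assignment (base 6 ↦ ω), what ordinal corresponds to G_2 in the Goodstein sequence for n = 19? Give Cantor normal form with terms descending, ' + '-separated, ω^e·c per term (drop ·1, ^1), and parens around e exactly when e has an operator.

ω^2 + 1

(0) 19|_4 = 4^2 + 3 ↦ 5^2 + 3|_5 = 28 ⇒ 27
(1) 27|_5 = 5^2 + 2 ↦ 6^2 + 2|_6 = 38 ⇒ 37
(2) 37|_6 = 6^2 + 1 ↦ 7^2 + 1|_7 = 50 ⇒ 49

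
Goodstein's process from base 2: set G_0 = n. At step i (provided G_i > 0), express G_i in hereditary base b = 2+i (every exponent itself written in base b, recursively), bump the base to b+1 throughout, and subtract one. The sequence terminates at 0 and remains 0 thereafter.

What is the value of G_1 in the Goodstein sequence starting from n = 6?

6 —HB2→ 2^2 + 2 —bump→ 3^3 + 3 = 30 —(−1)→ 29
29 —HB3→ 3^3 + 2 —bump→ 4^4 + 2 = 258 —(−1)→ 257

29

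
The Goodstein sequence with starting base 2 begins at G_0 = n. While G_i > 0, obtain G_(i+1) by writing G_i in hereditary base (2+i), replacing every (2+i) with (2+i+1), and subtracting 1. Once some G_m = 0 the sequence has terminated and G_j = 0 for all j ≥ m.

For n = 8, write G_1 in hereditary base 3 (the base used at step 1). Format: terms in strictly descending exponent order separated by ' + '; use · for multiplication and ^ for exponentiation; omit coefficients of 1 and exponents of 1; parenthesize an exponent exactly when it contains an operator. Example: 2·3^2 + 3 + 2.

[0] 8 ≡ 2^(2 + 1) (base 2). Lift 3: 81. −1: 80.
[1] 80 ≡ 2·3^3 + 2·3^2 + 2·3 + 2 (base 3). Lift 4: 554. −1: 553.

2·3^3 + 2·3^2 + 2·3 + 2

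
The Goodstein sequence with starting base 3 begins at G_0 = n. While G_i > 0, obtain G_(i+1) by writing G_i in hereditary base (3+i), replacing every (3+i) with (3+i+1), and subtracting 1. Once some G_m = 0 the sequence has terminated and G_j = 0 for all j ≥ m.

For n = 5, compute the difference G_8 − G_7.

G_0 = 5. HB_3(5) = 3 + 2. Bump = 6. G_1 = 5.
G_1 = 5. HB_4(5) = 4 + 1. Bump = 6. G_2 = 5.
G_2 = 5. HB_5(5) = 5. Bump = 6. G_3 = 5.
G_3 = 5. HB_6(5) = 5. Bump = 5. G_4 = 4.
G_4 = 4. HB_7(4) = 4. Bump = 4. G_5 = 3.
G_5 = 3. HB_8(3) = 3. Bump = 3. G_6 = 2.
G_6 = 2. HB_9(2) = 2. Bump = 2. G_7 = 1.
G_7 = 1. HB_10(1) = 1. Bump = 1. G_8 = 0.

-1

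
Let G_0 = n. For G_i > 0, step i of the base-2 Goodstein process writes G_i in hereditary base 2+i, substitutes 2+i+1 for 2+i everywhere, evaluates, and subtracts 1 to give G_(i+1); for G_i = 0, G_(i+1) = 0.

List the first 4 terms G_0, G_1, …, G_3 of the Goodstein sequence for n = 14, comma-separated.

base 2: 14 = 2^(2 + 1) + 2^2 + 2; at 3: 3^(3 + 1) + 3^3 + 3 = 111; next = 110
base 3: 110 = 3^(3 + 1) + 3^3 + 2; at 4: 4^(4 + 1) + 4^4 + 2 = 1282; next = 1281
base 4: 1281 = 4^(4 + 1) + 4^4 + 1; at 5: 5^(5 + 1) + 5^5 + 1 = 18751; next = 18750

14, 110, 1281, 18750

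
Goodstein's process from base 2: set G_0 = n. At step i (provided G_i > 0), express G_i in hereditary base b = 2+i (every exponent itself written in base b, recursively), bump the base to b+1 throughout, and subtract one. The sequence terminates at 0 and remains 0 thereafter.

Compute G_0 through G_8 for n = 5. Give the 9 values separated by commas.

G_0 = 5. HB_2(5) = 2^2 + 1. Bump = 28. G_1 = 27.
G_1 = 27. HB_3(27) = 3^3. Bump = 256. G_2 = 255.
G_2 = 255. HB_4(255) = 3·4^3 + 3·4^2 + 3·4 + 3. Bump = 468. G_3 = 467.
G_3 = 467. HB_5(467) = 3·5^3 + 3·5^2 + 3·5 + 2. Bump = 776. G_4 = 775.
G_4 = 775. HB_6(775) = 3·6^3 + 3·6^2 + 3·6 + 1. Bump = 1198. G_5 = 1197.
G_5 = 1197. HB_7(1197) = 3·7^3 + 3·7^2 + 3·7. Bump = 1752. G_6 = 1751.
G_6 = 1751. HB_8(1751) = 3·8^3 + 3·8^2 + 2·8 + 7. Bump = 2455. G_7 = 2454.
G_7 = 2454. HB_9(2454) = 3·9^3 + 3·9^2 + 2·9 + 6. Bump = 3326. G_8 = 3325.

5, 27, 255, 467, 775, 1197, 1751, 2454, 3325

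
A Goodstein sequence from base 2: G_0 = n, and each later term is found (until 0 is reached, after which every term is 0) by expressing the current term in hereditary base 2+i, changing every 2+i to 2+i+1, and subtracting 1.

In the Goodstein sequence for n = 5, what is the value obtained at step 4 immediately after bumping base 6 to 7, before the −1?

[0] 5 ≡ 2^2 + 1 (base 2). Lift 3: 28. −1: 27.
[1] 27 ≡ 3^3 (base 3). Lift 4: 256. −1: 255.
[2] 255 ≡ 3·4^3 + 3·4^2 + 3·4 + 3 (base 4). Lift 5: 468. −1: 467.
[3] 467 ≡ 3·5^3 + 3·5^2 + 3·5 + 2 (base 5). Lift 6: 776. −1: 775.
[4] 775 ≡ 3·6^3 + 3·6^2 + 3·6 + 1 (base 6). Lift 7: 1198. −1: 1197.

1198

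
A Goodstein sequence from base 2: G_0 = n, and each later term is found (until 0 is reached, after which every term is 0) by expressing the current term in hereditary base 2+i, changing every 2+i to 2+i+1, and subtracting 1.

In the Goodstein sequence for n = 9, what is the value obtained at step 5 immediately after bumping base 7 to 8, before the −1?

50333400

i=0: 9 = 2^(2 + 1) + 1 (b=2); 2→3: 3^(3 + 1) + 1 = 82; 82−1 = 81
i=1: 81 = 3^(3 + 1) (b=3); 3→4: 4^(4 + 1) = 1024; 1024−1 = 1023
i=2: 1023 = 3·4^4 + 3·4^3 + 3·4^2 + 3·4 + 3 (b=4); 4→5: 3·5^5 + 3·5^3 + 3·5^2 + 3·5 + 3 = 9843; 9843−1 = 9842
i=3: 9842 = 3·5^5 + 3·5^3 + 3·5^2 + 3·5 + 2 (b=5); 5→6: 3·6^6 + 3·6^3 + 3·6^2 + 3·6 + 2 = 140744; 140744−1 = 140743
i=4: 140743 = 3·6^6 + 3·6^3 + 3·6^2 + 3·6 + 1 (b=6); 6→7: 3·7^7 + 3·7^3 + 3·7^2 + 3·7 + 1 = 2471827; 2471827−1 = 2471826
i=5: 2471826 = 3·7^7 + 3·7^3 + 3·7^2 + 3·7 (b=7); 7→8: 3·8^8 + 3·8^3 + 3·8^2 + 3·8 = 50333400; 50333400−1 = 50333399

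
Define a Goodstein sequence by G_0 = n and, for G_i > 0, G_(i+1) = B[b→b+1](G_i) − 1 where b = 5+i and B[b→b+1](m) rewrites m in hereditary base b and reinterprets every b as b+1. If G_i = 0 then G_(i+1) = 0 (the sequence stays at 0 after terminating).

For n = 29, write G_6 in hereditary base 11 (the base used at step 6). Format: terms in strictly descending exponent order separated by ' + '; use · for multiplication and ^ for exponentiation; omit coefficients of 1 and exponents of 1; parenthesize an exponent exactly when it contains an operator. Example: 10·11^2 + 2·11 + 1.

G_0=29  [base 5] 5^2 + 4  →[5↦6]→  6^2 + 4 = 40  −1 ⇒ G_1=39
G_1=39  [base 6] 6^2 + 3  →[6↦7]→  7^2 + 3 = 52  −1 ⇒ G_2=51
G_2=51  [base 7] 7^2 + 2  →[7↦8]→  8^2 + 2 = 66  −1 ⇒ G_3=65
G_3=65  [base 8] 8^2 + 1  →[8↦9]→  9^2 + 1 = 82  −1 ⇒ G_4=81
G_4=81  [base 9] 9^2  →[9↦10]→  10^2 = 100  −1 ⇒ G_5=99
G_5=99  [base 10] 9·10 + 9  →[10↦11]→  9·11 + 9 = 108  −1 ⇒ G_6=107
G_6=107  [base 11] 9·11 + 8  →[11↦12]→  9·12 + 8 = 116  −1 ⇒ G_7=115

9·11 + 8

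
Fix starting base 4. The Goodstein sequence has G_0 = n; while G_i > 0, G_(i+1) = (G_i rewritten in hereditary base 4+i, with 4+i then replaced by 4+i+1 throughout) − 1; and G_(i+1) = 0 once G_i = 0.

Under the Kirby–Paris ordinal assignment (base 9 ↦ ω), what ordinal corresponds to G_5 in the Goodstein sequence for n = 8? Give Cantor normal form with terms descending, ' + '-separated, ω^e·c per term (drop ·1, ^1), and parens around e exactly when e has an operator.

G_0=8  [base 4] 2·4  →[4↦5]→  2·5 = 10  −1 ⇒ G_1=9
G_1=9  [base 5] 5 + 4  →[5↦6]→  6 + 4 = 10  −1 ⇒ G_2=9
G_2=9  [base 6] 6 + 3  →[6↦7]→  7 + 3 = 10  −1 ⇒ G_3=9
G_3=9  [base 7] 7 + 2  →[7↦8]→  8 + 2 = 10  −1 ⇒ G_4=9
G_4=9  [base 8] 8 + 1  →[8↦9]→  9 + 1 = 10  −1 ⇒ G_5=9
G_5=9  [base 9] 9  →[9↦10]→  10 = 10  −1 ⇒ G_6=9

ω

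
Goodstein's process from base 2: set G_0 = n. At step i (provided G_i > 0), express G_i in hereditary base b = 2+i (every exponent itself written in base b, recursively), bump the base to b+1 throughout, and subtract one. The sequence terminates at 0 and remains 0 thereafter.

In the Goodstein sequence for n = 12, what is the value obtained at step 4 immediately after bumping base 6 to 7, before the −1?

5764911

G_0 = 12. HB_2(12) = 2^(2 + 1) + 2^2. Bump = 108. G_1 = 107.
G_1 = 107. HB_3(107) = 3^(3 + 1) + 2·3^2 + 2·3 + 2. Bump = 1066. G_2 = 1065.
G_2 = 1065. HB_4(1065) = 4^(4 + 1) + 2·4^2 + 2·4 + 1. Bump = 15686. G_3 = 15685.
G_3 = 15685. HB_5(15685) = 5^(5 + 1) + 2·5^2 + 2·5. Bump = 280020. G_4 = 280019.
G_4 = 280019. HB_6(280019) = 6^(6 + 1) + 2·6^2 + 6 + 5. Bump = 5764911. G_5 = 5764910.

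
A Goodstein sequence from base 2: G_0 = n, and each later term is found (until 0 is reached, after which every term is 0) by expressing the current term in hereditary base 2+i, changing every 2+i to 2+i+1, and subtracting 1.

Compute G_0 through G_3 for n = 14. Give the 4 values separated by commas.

14, 110, 1281, 18750

step 0: 14 = 2^(2 + 1) + 2^2 + 2; sub 3 for 2: 3^(3 + 1) + 3^3 + 3; = 111; G_1 = 111−1 = 110
step 1: 110 = 3^(3 + 1) + 3^3 + 2; sub 4 for 3: 4^(4 + 1) + 4^4 + 2; = 1282; G_2 = 1282−1 = 1281
step 2: 1281 = 4^(4 + 1) + 4^4 + 1; sub 5 for 4: 5^(5 + 1) + 5^5 + 1; = 18751; G_3 = 18751−1 = 18750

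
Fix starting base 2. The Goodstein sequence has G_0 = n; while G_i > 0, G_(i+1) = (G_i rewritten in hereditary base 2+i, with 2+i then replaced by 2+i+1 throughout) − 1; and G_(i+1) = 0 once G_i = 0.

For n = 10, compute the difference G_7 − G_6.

1853361269

base 2: 10 = 2^(2 + 1) + 2; at 3: 3^(3 + 1) + 3 = 84; next = 83
base 3: 83 = 3^(3 + 1) + 2; at 4: 4^(4 + 1) + 2 = 1026; next = 1025
base 4: 1025 = 4^(4 + 1) + 1; at 5: 5^(5 + 1) + 1 = 15626; next = 15625
base 5: 15625 = 5^(5 + 1); at 6: 6^(6 + 1) = 279936; next = 279935
base 6: 279935 = 5·6^6 + 5·6^5 + 5·6^4 + 5·6^3 + 5·6^2 + 5·6 + 5; at 7: 5·7^7 + 5·7^5 + 5·7^4 + 5·7^3 + 5·7^2 + 5·7 + 5 = 4215755; next = 4215754
base 7: 4215754 = 5·7^7 + 5·7^5 + 5·7^4 + 5·7^3 + 5·7^2 + 5·7 + 4; at 8: 5·8^8 + 5·8^5 + 5·8^4 + 5·8^3 + 5·8^2 + 5·8 + 4 = 84073324; next = 84073323
base 8: 84073323 = 5·8^8 + 5·8^5 + 5·8^4 + 5·8^3 + 5·8^2 + 5·8 + 3; at 9: 5·9^9 + 5·9^5 + 5·9^4 + 5·9^3 + 5·9^2 + 5·9 + 3 = 1937434593; next = 1937434592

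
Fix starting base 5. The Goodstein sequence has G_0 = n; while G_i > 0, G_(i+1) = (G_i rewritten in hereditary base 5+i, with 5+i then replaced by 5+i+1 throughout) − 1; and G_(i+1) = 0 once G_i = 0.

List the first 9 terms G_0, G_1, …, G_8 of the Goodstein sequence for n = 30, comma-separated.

30, 41, 53, 67, 83, 101, 121, 143, 153

(0) 30|_5 = 5^2 + 5 ↦ 6^2 + 6|_6 = 42 ⇒ 41
(1) 41|_6 = 6^2 + 5 ↦ 7^2 + 5|_7 = 54 ⇒ 53
(2) 53|_7 = 7^2 + 4 ↦ 8^2 + 4|_8 = 68 ⇒ 67
(3) 67|_8 = 8^2 + 3 ↦ 9^2 + 3|_9 = 84 ⇒ 83
(4) 83|_9 = 9^2 + 2 ↦ 10^2 + 2|_10 = 102 ⇒ 101
(5) 101|_10 = 10^2 + 1 ↦ 11^2 + 1|_11 = 122 ⇒ 121
(6) 121|_11 = 11^2 ↦ 12^2|_12 = 144 ⇒ 143
(7) 143|_12 = 11·12 + 11 ↦ 11·13 + 11|_13 = 154 ⇒ 153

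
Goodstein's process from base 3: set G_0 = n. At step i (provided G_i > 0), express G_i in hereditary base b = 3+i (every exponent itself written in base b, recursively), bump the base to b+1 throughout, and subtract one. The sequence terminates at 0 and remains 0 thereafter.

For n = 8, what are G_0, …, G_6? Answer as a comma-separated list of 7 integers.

8, 9, 10, 11, 11, 11, 11

(0) 8|_3 = 2·3 + 2 ↦ 2·4 + 2|_4 = 10 ⇒ 9
(1) 9|_4 = 2·4 + 1 ↦ 2·5 + 1|_5 = 11 ⇒ 10
(2) 10|_5 = 2·5 ↦ 2·6|_6 = 12 ⇒ 11
(3) 11|_6 = 6 + 5 ↦ 7 + 5|_7 = 12 ⇒ 11
(4) 11|_7 = 7 + 4 ↦ 8 + 4|_8 = 12 ⇒ 11
(5) 11|_8 = 8 + 3 ↦ 9 + 3|_9 = 12 ⇒ 11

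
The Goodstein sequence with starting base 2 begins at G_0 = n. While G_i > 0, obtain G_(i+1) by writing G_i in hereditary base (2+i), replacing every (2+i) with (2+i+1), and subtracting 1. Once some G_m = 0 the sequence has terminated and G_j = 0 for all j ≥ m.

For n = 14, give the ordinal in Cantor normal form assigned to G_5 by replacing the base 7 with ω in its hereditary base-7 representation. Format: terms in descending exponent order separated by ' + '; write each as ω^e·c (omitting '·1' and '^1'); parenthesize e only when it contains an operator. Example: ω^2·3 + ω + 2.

G_0 = 14. HB_2(14) = 2^(2 + 1) + 2^2 + 2. Bump = 111. G_1 = 110.
G_1 = 110. HB_3(110) = 3^(3 + 1) + 3^3 + 2. Bump = 1282. G_2 = 1281.
G_2 = 1281. HB_4(1281) = 4^(4 + 1) + 4^4 + 1. Bump = 18751. G_3 = 18750.
G_3 = 18750. HB_5(18750) = 5^(5 + 1) + 5^5. Bump = 326592. G_4 = 326591.
G_4 = 326591. HB_6(326591) = 6^(6 + 1) + 5·6^5 + 5·6^4 + 5·6^3 + 5·6^2 + 5·6 + 5. Bump = 5862841. G_5 = 5862840.

ω^(ω + 1) + ω^5·5 + ω^4·5 + ω^3·5 + ω^2·5 + ω·5 + 4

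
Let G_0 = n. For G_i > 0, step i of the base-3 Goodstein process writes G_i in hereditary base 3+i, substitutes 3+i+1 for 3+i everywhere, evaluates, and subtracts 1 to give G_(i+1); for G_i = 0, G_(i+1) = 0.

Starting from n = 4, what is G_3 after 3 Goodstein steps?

3

[0] 4 ≡ 3 + 1 (base 3). Lift 4: 5. −1: 4.
[1] 4 ≡ 4 (base 4). Lift 5: 5. −1: 4.
[2] 4 ≡ 4 (base 5). Lift 6: 4. −1: 3.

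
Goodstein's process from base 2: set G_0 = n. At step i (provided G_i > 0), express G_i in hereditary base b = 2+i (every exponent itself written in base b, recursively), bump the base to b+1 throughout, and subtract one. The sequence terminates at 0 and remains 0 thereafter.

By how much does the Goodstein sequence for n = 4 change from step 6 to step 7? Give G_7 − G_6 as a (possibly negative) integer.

G_0 = 4. HB_2(4) = 2^2. Bump = 27. G_1 = 26.
G_1 = 26. HB_3(26) = 2·3^2 + 2·3 + 2. Bump = 42. G_2 = 41.
G_2 = 41. HB_4(41) = 2·4^2 + 2·4 + 1. Bump = 61. G_3 = 60.
G_3 = 60. HB_5(60) = 2·5^2 + 2·5. Bump = 84. G_4 = 83.
G_4 = 83. HB_6(83) = 2·6^2 + 6 + 5. Bump = 110. G_5 = 109.
G_5 = 109. HB_7(109) = 2·7^2 + 7 + 4. Bump = 140. G_6 = 139.
G_6 = 139. HB_8(139) = 2·8^2 + 8 + 3. Bump = 174. G_7 = 173.

34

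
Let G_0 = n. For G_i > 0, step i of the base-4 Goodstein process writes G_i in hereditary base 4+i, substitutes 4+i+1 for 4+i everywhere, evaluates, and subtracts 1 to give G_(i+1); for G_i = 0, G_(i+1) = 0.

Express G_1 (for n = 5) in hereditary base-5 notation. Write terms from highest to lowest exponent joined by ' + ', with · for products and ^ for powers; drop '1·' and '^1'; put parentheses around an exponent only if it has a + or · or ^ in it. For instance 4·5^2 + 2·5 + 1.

5

i=0: 5 = 4 + 1 (b=4); 4→5: 5 + 1 = 6; 6−1 = 5
i=1: 5 = 5 (b=5); 5→6: 6 = 6; 6−1 = 5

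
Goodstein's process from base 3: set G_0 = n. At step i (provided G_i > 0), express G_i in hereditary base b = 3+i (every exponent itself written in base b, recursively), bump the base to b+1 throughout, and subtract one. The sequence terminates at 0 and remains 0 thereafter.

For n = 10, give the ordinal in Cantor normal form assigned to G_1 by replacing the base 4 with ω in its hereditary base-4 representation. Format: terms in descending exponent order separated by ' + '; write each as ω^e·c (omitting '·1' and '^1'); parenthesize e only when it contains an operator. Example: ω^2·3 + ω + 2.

ω^2

[0] 10 ≡ 3^2 + 1 (base 3). Lift 4: 17. −1: 16.
[1] 16 ≡ 4^2 (base 4). Lift 5: 25. −1: 24.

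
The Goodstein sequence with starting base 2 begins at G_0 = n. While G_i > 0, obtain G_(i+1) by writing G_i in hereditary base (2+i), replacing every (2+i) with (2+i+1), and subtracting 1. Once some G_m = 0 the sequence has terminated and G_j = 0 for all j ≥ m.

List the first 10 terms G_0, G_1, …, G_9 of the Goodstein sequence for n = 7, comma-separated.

G_0 = 7. HB_2(7) = 2^2 + 2 + 1. Bump = 31. G_1 = 30.
G_1 = 30. HB_3(30) = 3^3 + 3. Bump = 260. G_2 = 259.
G_2 = 259. HB_4(259) = 4^4 + 3. Bump = 3128. G_3 = 3127.
G_3 = 3127. HB_5(3127) = 5^5 + 2. Bump = 46658. G_4 = 46657.
G_4 = 46657. HB_6(46657) = 6^6 + 1. Bump = 823544. G_5 = 823543.
G_5 = 823543. HB_7(823543) = 7^7. Bump = 16777216. G_6 = 16777215.
G_6 = 16777215. HB_8(16777215) = 7·8^7 + 7·8^6 + 7·8^5 + 7·8^4 + 7·8^3 + 7·8^2 + 7·8 + 7. Bump = 37665880. G_7 = 37665879.
G_7 = 37665879. HB_9(37665879) = 7·9^7 + 7·9^6 + 7·9^5 + 7·9^4 + 7·9^3 + 7·9^2 + 7·9 + 6. Bump = 77777776. G_8 = 77777775.
G_8 = 77777775. HB_10(77777775) = 7·10^7 + 7·10^6 + 7·10^5 + 7·10^4 + 7·10^3 + 7·10^2 + 7·10 + 5. Bump = 150051214. G_9 = 150051213.

7, 30, 259, 3127, 46657, 823543, 16777215, 37665879, 77777775, 150051213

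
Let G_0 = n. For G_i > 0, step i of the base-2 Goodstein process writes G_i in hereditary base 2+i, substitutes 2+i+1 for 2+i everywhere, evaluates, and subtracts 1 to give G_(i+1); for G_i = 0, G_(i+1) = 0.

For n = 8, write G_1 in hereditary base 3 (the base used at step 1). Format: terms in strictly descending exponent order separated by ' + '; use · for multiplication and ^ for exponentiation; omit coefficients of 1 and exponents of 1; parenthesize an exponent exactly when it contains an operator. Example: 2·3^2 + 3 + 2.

2·3^3 + 2·3^2 + 2·3 + 2

(0) 8|_2 = 2^(2 + 1) ↦ 3^(3 + 1)|_3 = 81 ⇒ 80
(1) 80|_3 = 2·3^3 + 2·3^2 + 2·3 + 2 ↦ 2·4^4 + 2·4^2 + 2·4 + 2|_4 = 554 ⇒ 553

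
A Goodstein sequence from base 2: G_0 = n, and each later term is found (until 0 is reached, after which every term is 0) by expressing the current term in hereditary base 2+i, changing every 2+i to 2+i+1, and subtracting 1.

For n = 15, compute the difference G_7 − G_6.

3373455337

[0] 15 ≡ 2^(2 + 1) + 2^2 + 2 + 1 (base 2). Lift 3: 112. −1: 111.
[1] 111 ≡ 3^(3 + 1) + 3^3 + 3 (base 3). Lift 4: 1284. −1: 1283.
[2] 1283 ≡ 4^(4 + 1) + 4^4 + 3 (base 4). Lift 5: 18753. −1: 18752.
[3] 18752 ≡ 5^(5 + 1) + 5^5 + 2 (base 5). Lift 6: 326594. −1: 326593.
[4] 326593 ≡ 6^(6 + 1) + 6^6 + 1 (base 6). Lift 7: 6588345. −1: 6588344.
[5] 6588344 ≡ 7^(7 + 1) + 7^7 (base 7). Lift 8: 150994944. −1: 150994943.
[6] 150994943 ≡ 8^(8 + 1) + 7·8^7 + 7·8^6 + 7·8^5 + 7·8^4 + 7·8^3 + 7·8^2 + 7·8 + 7 (base 8). Lift 9: 3524450281. −1: 3524450280.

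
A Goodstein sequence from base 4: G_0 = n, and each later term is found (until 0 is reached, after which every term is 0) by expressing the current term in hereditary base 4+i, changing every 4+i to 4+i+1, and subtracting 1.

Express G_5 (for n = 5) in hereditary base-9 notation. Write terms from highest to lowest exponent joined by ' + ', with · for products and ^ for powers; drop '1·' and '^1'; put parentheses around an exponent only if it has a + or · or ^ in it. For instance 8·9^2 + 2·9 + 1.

2

G_0=5  [base 4] 4 + 1  →[4↦5]→  5 + 1 = 6  −1 ⇒ G_1=5
G_1=5  [base 5] 5  →[5↦6]→  6 = 6  −1 ⇒ G_2=5
G_2=5  [base 6] 5  →[6↦7]→  5 = 5  −1 ⇒ G_3=4
G_3=4  [base 7] 4  →[7↦8]→  4 = 4  −1 ⇒ G_4=3
G_4=3  [base 8] 3  →[8↦9]→  3 = 3  −1 ⇒ G_5=2
G_5=2  [base 9] 2  →[9↦10]→  2 = 2  −1 ⇒ G_6=1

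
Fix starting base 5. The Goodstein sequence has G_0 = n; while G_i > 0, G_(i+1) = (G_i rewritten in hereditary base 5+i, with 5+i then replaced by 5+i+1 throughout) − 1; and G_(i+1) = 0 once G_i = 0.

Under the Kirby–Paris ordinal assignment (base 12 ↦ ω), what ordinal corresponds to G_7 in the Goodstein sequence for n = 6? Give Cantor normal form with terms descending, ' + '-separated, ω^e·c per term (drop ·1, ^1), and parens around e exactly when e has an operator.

1

G_0 = 6. HB_5(6) = 5 + 1. Bump = 7. G_1 = 6.
G_1 = 6. HB_6(6) = 6. Bump = 7. G_2 = 6.
G_2 = 6. HB_7(6) = 6. Bump = 6. G_3 = 5.
G_3 = 5. HB_8(5) = 5. Bump = 5. G_4 = 4.
G_4 = 4. HB_9(4) = 4. Bump = 4. G_5 = 3.
G_5 = 3. HB_10(3) = 3. Bump = 3. G_6 = 2.
G_6 = 2. HB_11(2) = 2. Bump = 2. G_7 = 1.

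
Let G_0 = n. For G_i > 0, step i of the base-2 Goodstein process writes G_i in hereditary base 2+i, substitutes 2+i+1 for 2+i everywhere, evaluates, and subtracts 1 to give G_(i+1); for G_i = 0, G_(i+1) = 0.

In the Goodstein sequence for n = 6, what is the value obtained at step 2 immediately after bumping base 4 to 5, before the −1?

3126

G_0=6  [base 2] 2^2 + 2  →[2↦3]→  3^3 + 3 = 30  −1 ⇒ G_1=29
G_1=29  [base 3] 3^3 + 2  →[3↦4]→  4^4 + 2 = 258  −1 ⇒ G_2=257
G_2=257  [base 4] 4^4 + 1  →[4↦5]→  5^5 + 1 = 3126  −1 ⇒ G_3=3125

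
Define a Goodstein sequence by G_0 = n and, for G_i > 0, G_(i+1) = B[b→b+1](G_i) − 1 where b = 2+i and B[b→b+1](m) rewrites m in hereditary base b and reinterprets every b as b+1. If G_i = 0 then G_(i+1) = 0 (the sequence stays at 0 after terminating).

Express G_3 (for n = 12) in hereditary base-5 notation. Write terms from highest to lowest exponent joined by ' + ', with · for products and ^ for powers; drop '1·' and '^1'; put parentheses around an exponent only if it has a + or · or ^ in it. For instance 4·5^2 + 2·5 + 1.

step 0: 12 = 2^(2 + 1) + 2^2; sub 3 for 2: 3^(3 + 1) + 3^3; = 108; G_1 = 108−1 = 107
step 1: 107 = 3^(3 + 1) + 2·3^2 + 2·3 + 2; sub 4 for 3: 4^(4 + 1) + 2·4^2 + 2·4 + 2; = 1066; G_2 = 1066−1 = 1065
step 2: 1065 = 4^(4 + 1) + 2·4^2 + 2·4 + 1; sub 5 for 4: 5^(5 + 1) + 2·5^2 + 2·5 + 1; = 15686; G_3 = 15686−1 = 15685
step 3: 15685 = 5^(5 + 1) + 2·5^2 + 2·5; sub 6 for 5: 6^(6 + 1) + 2·6^2 + 2·6; = 280020; G_4 = 280020−1 = 280019

5^(5 + 1) + 2·5^2 + 2·5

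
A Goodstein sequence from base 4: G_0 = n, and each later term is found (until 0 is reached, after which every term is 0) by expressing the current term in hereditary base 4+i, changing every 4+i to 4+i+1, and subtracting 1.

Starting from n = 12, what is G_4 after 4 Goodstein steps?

17

(0) 12|_4 = 3·4 ↦ 3·5|_5 = 15 ⇒ 14
(1) 14|_5 = 2·5 + 4 ↦ 2·6 + 4|_6 = 16 ⇒ 15
(2) 15|_6 = 2·6 + 3 ↦ 2·7 + 3|_7 = 17 ⇒ 16
(3) 16|_7 = 2·7 + 2 ↦ 2·8 + 2|_8 = 18 ⇒ 17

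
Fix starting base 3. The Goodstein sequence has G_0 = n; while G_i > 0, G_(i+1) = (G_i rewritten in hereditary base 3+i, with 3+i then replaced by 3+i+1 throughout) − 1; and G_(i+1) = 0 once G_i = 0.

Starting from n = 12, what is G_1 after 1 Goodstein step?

19

[0] 12 ≡ 3^2 + 3 (base 3). Lift 4: 20. −1: 19.
[1] 19 ≡ 4^2 + 3 (base 4). Lift 5: 28. −1: 27.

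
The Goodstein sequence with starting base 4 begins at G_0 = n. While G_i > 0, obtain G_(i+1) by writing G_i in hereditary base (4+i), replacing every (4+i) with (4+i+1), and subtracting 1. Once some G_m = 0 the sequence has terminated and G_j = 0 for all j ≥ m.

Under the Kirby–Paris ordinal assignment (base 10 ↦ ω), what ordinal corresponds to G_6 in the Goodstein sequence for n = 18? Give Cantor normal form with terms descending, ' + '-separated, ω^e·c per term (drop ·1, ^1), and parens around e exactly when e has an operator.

step 0: 18 = 4^2 + 2; sub 5 for 4: 5^2 + 2; = 27; G_1 = 27−1 = 26
step 1: 26 = 5^2 + 1; sub 6 for 5: 6^2 + 1; = 37; G_2 = 37−1 = 36
step 2: 36 = 6^2; sub 7 for 6: 7^2; = 49; G_3 = 49−1 = 48
step 3: 48 = 6·7 + 6; sub 8 for 7: 6·8 + 6; = 54; G_4 = 54−1 = 53
step 4: 53 = 6·8 + 5; sub 9 for 8: 6·9 + 5; = 59; G_5 = 59−1 = 58
step 5: 58 = 6·9 + 4; sub 10 for 9: 6·10 + 4; = 64; G_6 = 64−1 = 63
step 6: 63 = 6·10 + 3; sub 11 for 10: 6·11 + 3; = 69; G_7 = 69−1 = 68

ω·6 + 3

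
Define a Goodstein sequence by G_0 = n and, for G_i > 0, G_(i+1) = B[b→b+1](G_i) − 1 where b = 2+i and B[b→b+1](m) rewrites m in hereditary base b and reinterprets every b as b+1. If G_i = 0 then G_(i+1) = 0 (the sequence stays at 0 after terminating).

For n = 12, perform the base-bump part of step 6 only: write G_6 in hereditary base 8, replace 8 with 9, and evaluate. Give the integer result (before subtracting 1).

3486784575

G_0=12  [base 2] 2^(2 + 1) + 2^2  →[2↦3]→  3^(3 + 1) + 3^3 = 108  −1 ⇒ G_1=107
G_1=107  [base 3] 3^(3 + 1) + 2·3^2 + 2·3 + 2  →[3↦4]→  4^(4 + 1) + 2·4^2 + 2·4 + 2 = 1066  −1 ⇒ G_2=1065
G_2=1065  [base 4] 4^(4 + 1) + 2·4^2 + 2·4 + 1  →[4↦5]→  5^(5 + 1) + 2·5^2 + 2·5 + 1 = 15686  −1 ⇒ G_3=15685
G_3=15685  [base 5] 5^(5 + 1) + 2·5^2 + 2·5  →[5↦6]→  6^(6 + 1) + 2·6^2 + 2·6 = 280020  −1 ⇒ G_4=280019
G_4=280019  [base 6] 6^(6 + 1) + 2·6^2 + 6 + 5  →[6↦7]→  7^(7 + 1) + 2·7^2 + 7 + 5 = 5764911  −1 ⇒ G_5=5764910
G_5=5764910  [base 7] 7^(7 + 1) + 2·7^2 + 7 + 4  →[7↦8]→  8^(8 + 1) + 2·8^2 + 8 + 4 = 134217868  −1 ⇒ G_6=134217867
G_6=134217867  [base 8] 8^(8 + 1) + 2·8^2 + 8 + 3  →[8↦9]→  9^(9 + 1) + 2·9^2 + 9 + 3 = 3486784575  −1 ⇒ G_7=3486784574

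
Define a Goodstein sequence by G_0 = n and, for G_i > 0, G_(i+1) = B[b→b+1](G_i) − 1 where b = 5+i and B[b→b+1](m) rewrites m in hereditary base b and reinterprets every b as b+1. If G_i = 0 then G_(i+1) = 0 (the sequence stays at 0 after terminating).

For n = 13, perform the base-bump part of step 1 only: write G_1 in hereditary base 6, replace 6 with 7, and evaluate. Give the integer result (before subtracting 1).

base 5: 13 = 2·5 + 3; at 6: 2·6 + 3 = 15; next = 14
base 6: 14 = 2·6 + 2; at 7: 2·7 + 2 = 16; next = 15

16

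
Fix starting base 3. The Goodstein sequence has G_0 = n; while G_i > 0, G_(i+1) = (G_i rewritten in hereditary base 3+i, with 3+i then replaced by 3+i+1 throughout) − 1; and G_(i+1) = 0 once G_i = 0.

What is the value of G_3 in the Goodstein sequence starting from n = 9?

base 3: 9 = 3^2; at 4: 4^2 = 16; next = 15
base 4: 15 = 3·4 + 3; at 5: 3·5 + 3 = 18; next = 17
base 5: 17 = 3·5 + 2; at 6: 3·6 + 2 = 20; next = 19

19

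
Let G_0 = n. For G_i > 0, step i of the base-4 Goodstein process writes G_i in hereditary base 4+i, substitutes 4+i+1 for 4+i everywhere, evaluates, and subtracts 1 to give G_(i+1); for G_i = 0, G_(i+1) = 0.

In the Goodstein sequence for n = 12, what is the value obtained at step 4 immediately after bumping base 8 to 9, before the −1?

19

base 4: 12 = 3·4; at 5: 3·5 = 15; next = 14
base 5: 14 = 2·5 + 4; at 6: 2·6 + 4 = 16; next = 15
base 6: 15 = 2·6 + 3; at 7: 2·7 + 3 = 17; next = 16
base 7: 16 = 2·7 + 2; at 8: 2·8 + 2 = 18; next = 17
base 8: 17 = 2·8 + 1; at 9: 2·9 + 1 = 19; next = 18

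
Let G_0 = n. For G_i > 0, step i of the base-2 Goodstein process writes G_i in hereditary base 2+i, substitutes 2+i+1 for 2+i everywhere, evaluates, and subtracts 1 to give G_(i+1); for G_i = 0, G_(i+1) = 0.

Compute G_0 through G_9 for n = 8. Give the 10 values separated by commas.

(0) 8|_2 = 2^(2 + 1) ↦ 3^(3 + 1)|_3 = 81 ⇒ 80
(1) 80|_3 = 2·3^3 + 2·3^2 + 2·3 + 2 ↦ 2·4^4 + 2·4^2 + 2·4 + 2|_4 = 554 ⇒ 553
(2) 553|_4 = 2·4^4 + 2·4^2 + 2·4 + 1 ↦ 2·5^5 + 2·5^2 + 2·5 + 1|_5 = 6311 ⇒ 6310
(3) 6310|_5 = 2·5^5 + 2·5^2 + 2·5 ↦ 2·6^6 + 2·6^2 + 2·6|_6 = 93396 ⇒ 93395
(4) 93395|_6 = 2·6^6 + 2·6^2 + 6 + 5 ↦ 2·7^7 + 2·7^2 + 7 + 5|_7 = 1647196 ⇒ 1647195
(5) 1647195|_7 = 2·7^7 + 2·7^2 + 7 + 4 ↦ 2·8^8 + 2·8^2 + 8 + 4|_8 = 33554572 ⇒ 33554571
(6) 33554571|_8 = 2·8^8 + 2·8^2 + 8 + 3 ↦ 2·9^9 + 2·9^2 + 9 + 3|_9 = 774841152 ⇒ 774841151
(7) 774841151|_9 = 2·9^9 + 2·9^2 + 9 + 2 ↦ 2·10^10 + 2·10^2 + 10 + 2|_10 = 20000000212 ⇒ 20000000211
(8) 20000000211|_10 = 2·10^10 + 2·10^2 + 10 + 1 ↦ 2·11^11 + 2·11^2 + 11 + 1|_11 = 570623341476 ⇒ 570623341475

8, 80, 553, 6310, 93395, 1647195, 33554571, 774841151, 20000000211, 570623341475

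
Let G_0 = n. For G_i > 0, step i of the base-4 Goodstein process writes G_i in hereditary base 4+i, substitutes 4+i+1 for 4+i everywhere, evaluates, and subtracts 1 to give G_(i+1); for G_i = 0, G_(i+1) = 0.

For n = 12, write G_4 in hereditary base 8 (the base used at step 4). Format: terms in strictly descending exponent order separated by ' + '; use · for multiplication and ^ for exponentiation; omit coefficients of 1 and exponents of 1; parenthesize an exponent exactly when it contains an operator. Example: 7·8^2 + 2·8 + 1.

2·8 + 1

i=0: 12 = 3·4 (b=4); 4→5: 3·5 = 15; 15−1 = 14
i=1: 14 = 2·5 + 4 (b=5); 5→6: 2·6 + 4 = 16; 16−1 = 15
i=2: 15 = 2·6 + 3 (b=6); 6→7: 2·7 + 3 = 17; 17−1 = 16
i=3: 16 = 2·7 + 2 (b=7); 7→8: 2·8 + 2 = 18; 18−1 = 17
i=4: 17 = 2·8 + 1 (b=8); 8→9: 2·9 + 1 = 19; 19−1 = 18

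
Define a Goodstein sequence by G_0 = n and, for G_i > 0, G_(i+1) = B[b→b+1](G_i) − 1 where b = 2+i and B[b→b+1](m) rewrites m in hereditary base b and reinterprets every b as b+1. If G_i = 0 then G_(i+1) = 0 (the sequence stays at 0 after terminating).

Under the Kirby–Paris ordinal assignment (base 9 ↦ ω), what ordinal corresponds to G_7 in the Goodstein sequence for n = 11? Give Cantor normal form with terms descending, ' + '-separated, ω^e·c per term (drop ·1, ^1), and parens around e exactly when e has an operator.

ω^ω·7 + ω^7·7 + ω^6·7 + ω^5·7 + ω^4·7 + ω^3·7 + ω^2·7 + ω·7 + 6

base 2: 11 = 2^(2 + 1) + 2 + 1; at 3: 3^(3 + 1) + 3 + 1 = 85; next = 84
base 3: 84 = 3^(3 + 1) + 3; at 4: 4^(4 + 1) + 4 = 1028; next = 1027
base 4: 1027 = 4^(4 + 1) + 3; at 5: 5^(5 + 1) + 3 = 15628; next = 15627
base 5: 15627 = 5^(5 + 1) + 2; at 6: 6^(6 + 1) + 2 = 279938; next = 279937
base 6: 279937 = 6^(6 + 1) + 1; at 7: 7^(7 + 1) + 1 = 5764802; next = 5764801
base 7: 5764801 = 7^(7 + 1); at 8: 8^(8 + 1) = 134217728; next = 134217727
base 8: 134217727 = 7·8^8 + 7·8^7 + 7·8^6 + 7·8^5 + 7·8^4 + 7·8^3 + 7·8^2 + 7·8 + 7; at 9: 7·9^9 + 7·9^7 + 7·9^6 + 7·9^5 + 7·9^4 + 7·9^3 + 7·9^2 + 7·9 + 7 = 2749609303; next = 2749609302
base 9: 2749609302 = 7·9^9 + 7·9^7 + 7·9^6 + 7·9^5 + 7·9^4 + 7·9^3 + 7·9^2 + 7·9 + 6; at 10: 7·10^10 + 7·10^7 + 7·10^6 + 7·10^5 + 7·10^4 + 7·10^3 + 7·10^2 + 7·10 + 6 = 70077777776; next = 70077777775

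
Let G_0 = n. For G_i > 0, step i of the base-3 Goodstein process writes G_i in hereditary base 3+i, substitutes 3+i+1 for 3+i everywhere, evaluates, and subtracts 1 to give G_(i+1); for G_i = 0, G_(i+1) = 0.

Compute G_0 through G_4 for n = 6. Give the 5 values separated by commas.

(0) 6|_3 = 2·3 ↦ 2·4|_4 = 8 ⇒ 7
(1) 7|_4 = 4 + 3 ↦ 5 + 3|_5 = 8 ⇒ 7
(2) 7|_5 = 5 + 2 ↦ 6 + 2|_6 = 8 ⇒ 7
(3) 7|_6 = 6 + 1 ↦ 7 + 1|_7 = 8 ⇒ 7

6, 7, 7, 7, 7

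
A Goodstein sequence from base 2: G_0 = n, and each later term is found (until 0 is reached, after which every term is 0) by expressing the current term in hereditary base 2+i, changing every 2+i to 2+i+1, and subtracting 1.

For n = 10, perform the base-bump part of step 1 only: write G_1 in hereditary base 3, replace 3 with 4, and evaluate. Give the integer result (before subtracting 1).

G_0 = 10. HB_2(10) = 2^(2 + 1) + 2. Bump = 84. G_1 = 83.
G_1 = 83. HB_3(83) = 3^(3 + 1) + 2. Bump = 1026. G_2 = 1025.

1026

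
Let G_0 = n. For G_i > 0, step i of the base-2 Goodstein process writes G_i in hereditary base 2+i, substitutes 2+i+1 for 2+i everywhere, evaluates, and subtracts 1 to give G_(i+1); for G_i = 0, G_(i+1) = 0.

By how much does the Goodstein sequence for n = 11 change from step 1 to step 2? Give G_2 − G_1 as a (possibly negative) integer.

base 2: 11 = 2^(2 + 1) + 2 + 1; at 3: 3^(3 + 1) + 3 + 1 = 85; next = 84
base 3: 84 = 3^(3 + 1) + 3; at 4: 4^(4 + 1) + 4 = 1028; next = 1027

943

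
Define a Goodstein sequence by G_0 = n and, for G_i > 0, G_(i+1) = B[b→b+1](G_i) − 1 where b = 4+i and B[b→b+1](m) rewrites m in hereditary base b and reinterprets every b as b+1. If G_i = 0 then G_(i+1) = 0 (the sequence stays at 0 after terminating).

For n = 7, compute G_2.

7

base 4: 7 = 4 + 3; at 5: 5 + 3 = 8; next = 7
base 5: 7 = 5 + 2; at 6: 6 + 2 = 8; next = 7
base 6: 7 = 6 + 1; at 7: 7 + 1 = 8; next = 7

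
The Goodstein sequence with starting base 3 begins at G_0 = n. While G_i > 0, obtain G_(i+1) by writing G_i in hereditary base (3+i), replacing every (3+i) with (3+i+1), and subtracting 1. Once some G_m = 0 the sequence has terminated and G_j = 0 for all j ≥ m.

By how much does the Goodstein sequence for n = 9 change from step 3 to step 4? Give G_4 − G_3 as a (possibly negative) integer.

2

G_0=9  [base 3] 3^2  →[3↦4]→  4^2 = 16  −1 ⇒ G_1=15
G_1=15  [base 4] 3·4 + 3  →[4↦5]→  3·5 + 3 = 18  −1 ⇒ G_2=17
G_2=17  [base 5] 3·5 + 2  →[5↦6]→  3·6 + 2 = 20  −1 ⇒ G_3=19
G_3=19  [base 6] 3·6 + 1  →[6↦7]→  3·7 + 1 = 22  −1 ⇒ G_4=21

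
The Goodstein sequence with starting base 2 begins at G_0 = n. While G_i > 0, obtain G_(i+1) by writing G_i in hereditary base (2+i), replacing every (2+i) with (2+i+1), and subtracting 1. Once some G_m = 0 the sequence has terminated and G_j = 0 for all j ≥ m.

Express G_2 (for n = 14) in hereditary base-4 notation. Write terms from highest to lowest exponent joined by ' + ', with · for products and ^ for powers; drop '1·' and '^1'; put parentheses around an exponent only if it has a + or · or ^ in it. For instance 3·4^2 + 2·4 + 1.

G_0=14  [base 2] 2^(2 + 1) + 2^2 + 2  →[2↦3]→  3^(3 + 1) + 3^3 + 3 = 111  −1 ⇒ G_1=110
G_1=110  [base 3] 3^(3 + 1) + 3^3 + 2  →[3↦4]→  4^(4 + 1) + 4^4 + 2 = 1282  −1 ⇒ G_2=1281
G_2=1281  [base 4] 4^(4 + 1) + 4^4 + 1  →[4↦5]→  5^(5 + 1) + 5^5 + 1 = 18751  −1 ⇒ G_3=18750

4^(4 + 1) + 4^4 + 1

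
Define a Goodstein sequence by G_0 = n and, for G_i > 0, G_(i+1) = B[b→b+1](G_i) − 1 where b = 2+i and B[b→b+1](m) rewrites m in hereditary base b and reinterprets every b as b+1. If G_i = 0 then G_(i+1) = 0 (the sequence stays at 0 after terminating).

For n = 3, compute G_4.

base 2: 3 = 2 + 1; at 3: 3 + 1 = 4; next = 3
base 3: 3 = 3; at 4: 4 = 4; next = 3
base 4: 3 = 3; at 5: 3 = 3; next = 2
base 5: 2 = 2; at 6: 2 = 2; next = 1
base 6: 1 = 1; at 7: 1 = 1; next = 0

1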